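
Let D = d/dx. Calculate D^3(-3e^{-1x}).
3 e^{- x}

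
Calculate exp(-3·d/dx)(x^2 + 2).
x^{2} - 6 x + 11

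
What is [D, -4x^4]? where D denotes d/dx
- 16 x^{3}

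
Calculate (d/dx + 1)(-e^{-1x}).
0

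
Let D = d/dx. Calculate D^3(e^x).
e^{x}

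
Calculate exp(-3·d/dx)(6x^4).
6 x^{4} - 72 x^{3} + 324 x^{2} - 648 x + 486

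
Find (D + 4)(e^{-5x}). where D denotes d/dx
- e^{- 5 x}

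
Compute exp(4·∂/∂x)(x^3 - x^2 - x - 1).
x^{3} + 11 x^{2} + 39 x + 43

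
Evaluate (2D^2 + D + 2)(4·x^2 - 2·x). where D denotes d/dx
8 x^{2} + 4 x + 14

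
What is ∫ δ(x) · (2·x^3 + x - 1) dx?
-1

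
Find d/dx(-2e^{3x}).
- 6 e^{3 x}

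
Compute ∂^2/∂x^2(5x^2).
10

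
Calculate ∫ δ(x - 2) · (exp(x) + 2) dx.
2 + e^{2}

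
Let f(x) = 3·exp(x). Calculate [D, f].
3 e^{x}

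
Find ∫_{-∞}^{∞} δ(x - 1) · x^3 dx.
1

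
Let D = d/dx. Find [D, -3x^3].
- 9 x^{2}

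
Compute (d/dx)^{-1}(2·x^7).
\frac{x^{8}}{4}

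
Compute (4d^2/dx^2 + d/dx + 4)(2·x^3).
2 x \left(4 x^{2} + 3 x + 24\right)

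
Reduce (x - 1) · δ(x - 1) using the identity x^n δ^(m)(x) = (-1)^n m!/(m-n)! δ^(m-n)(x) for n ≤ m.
0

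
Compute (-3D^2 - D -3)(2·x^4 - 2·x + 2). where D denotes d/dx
- 6 x^{4} - 8 x^{3} - 72 x^{2} + 6 x - 4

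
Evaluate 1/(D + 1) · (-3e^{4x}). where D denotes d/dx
- \frac{3 e^{4 x}}{5}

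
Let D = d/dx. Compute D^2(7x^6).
210 x^{4}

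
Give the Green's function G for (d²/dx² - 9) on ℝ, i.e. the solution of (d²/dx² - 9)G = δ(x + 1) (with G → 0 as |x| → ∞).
-\frac{e^{-3|x + 1|}}{6}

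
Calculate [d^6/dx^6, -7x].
-42\frac{d^{5}}{dx^{5}}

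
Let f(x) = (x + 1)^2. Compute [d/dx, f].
2 x + 2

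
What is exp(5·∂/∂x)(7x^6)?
7 x^{6} + 210 x^{5} + 2625 x^{4} + 17500 x^{3} + 65625 x^{2} + 131250 x + 109375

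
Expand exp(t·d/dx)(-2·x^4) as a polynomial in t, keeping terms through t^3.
2 x \left(- 4 t^{3} - 6 t^{2} x - 4 t x^{2} - x^{3}\right)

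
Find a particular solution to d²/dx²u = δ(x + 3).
\frac{|x + 3|}{2}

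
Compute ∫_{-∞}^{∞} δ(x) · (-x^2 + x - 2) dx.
-2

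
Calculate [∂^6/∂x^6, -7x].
-42\frac{d^{5}}{dx^{5}}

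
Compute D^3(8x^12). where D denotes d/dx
10560 x^{9}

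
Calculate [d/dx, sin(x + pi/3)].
\cos{\left(x + \frac{\pi}{3} \right)}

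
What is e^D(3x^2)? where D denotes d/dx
3 x^{2} + 6 x + 3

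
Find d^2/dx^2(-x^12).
- 132 x^{10}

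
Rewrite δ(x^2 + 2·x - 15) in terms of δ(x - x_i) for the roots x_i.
\frac{\delta(x - 3) + \delta(x + 5)}{8}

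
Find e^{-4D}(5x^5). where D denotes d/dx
5 x^{5} - 100 x^{4} + 800 x^{3} - 3200 x^{2} + 6400 x - 5120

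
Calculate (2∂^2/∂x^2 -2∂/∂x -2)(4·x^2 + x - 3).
- 8 x^{2} - 18 x + 20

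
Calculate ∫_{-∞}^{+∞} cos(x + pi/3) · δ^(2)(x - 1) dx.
- \cos{\left(1 + \frac{\pi}{3} \right)}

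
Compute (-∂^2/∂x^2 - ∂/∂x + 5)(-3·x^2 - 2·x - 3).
- 15 x^{2} - 4 x - 7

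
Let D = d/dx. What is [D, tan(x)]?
\frac{1}{\cos^{2}{\left(x \right)}}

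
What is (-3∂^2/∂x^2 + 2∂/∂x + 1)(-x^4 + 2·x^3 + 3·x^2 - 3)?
- x^{4} - 6 x^{3} + 51 x^{2} - 24 x - 21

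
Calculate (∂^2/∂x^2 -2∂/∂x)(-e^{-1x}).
- 3 e^{- x}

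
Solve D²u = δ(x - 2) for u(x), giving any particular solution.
\frac{|x - 2|}{2}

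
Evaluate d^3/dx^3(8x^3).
48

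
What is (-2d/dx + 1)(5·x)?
5 x - 10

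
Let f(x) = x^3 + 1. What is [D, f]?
3 x^{2}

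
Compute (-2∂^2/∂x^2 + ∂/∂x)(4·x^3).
12 x \left(x - 4\right)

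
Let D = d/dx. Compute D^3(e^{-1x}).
- e^{- x}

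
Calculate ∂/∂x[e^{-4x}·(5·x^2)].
10 x \left(1 - 2 x\right) e^{- 4 x}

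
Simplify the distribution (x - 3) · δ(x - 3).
0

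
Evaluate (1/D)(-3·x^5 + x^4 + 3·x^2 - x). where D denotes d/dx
- \frac{x^{6}}{2} + \frac{x^{5}}{5} + x^{3} - \frac{x^{2}}{2}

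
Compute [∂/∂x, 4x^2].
8 x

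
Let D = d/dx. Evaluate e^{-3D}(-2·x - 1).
5 - 2 x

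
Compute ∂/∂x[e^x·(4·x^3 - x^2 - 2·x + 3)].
\left(4 x^{3} + 11 x^{2} - 4 x + 1\right) e^{x}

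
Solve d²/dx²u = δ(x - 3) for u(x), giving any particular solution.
\frac{|x - 3|}{2}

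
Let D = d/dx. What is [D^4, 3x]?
12D^{3}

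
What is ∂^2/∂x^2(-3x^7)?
- 126 x^{5}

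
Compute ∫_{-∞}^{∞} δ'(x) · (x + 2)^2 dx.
-4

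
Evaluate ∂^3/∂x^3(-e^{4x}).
- 64 e^{4 x}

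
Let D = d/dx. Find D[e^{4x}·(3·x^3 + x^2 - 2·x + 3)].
\left(12 x^{3} + 13 x^{2} - 6 x + 10\right) e^{4 x}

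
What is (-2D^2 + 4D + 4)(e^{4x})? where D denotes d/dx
- 12 e^{4 x}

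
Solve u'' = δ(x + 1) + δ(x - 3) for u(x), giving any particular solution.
\frac{|x + 1|}{2} + \frac{|x - 3|}{2}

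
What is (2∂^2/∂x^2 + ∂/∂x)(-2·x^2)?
- 4 x - 8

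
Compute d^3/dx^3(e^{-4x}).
- 64 e^{- 4 x}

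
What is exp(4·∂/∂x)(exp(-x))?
e^{- x - 4}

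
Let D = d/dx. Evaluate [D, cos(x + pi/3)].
- \sin{\left(x + \frac{\pi}{3} \right)}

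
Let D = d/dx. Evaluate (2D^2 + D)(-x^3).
3 x \left(- x - 4\right)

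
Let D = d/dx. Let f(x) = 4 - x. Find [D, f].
-1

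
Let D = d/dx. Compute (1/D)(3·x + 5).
\frac{3 x^{2}}{2} + 5 x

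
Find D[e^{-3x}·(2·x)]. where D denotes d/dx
2 \left(1 - 3 x\right) e^{- 3 x}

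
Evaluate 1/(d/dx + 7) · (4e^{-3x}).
e^{- 3 x}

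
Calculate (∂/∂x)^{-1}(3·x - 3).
\frac{3 x^{2}}{2} - 3 x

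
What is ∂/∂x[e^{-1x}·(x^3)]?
x^{2} \left(3 - x\right) e^{- x}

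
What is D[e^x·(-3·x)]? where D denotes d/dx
3 \left(- x - 1\right) e^{x}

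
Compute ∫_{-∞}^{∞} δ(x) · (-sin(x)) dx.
0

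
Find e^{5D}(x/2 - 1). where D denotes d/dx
\frac{x}{2} + \frac{3}{2}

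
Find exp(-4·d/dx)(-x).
4 - x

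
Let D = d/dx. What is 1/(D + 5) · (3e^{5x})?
\frac{3 e^{5 x}}{10}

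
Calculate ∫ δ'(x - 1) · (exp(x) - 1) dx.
- e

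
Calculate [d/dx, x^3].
3 x^{2}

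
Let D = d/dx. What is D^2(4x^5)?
80 x^{3}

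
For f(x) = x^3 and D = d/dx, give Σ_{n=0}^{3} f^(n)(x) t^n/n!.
t^{3} + 3 t^{2} x + 3 t x^{2} + x^{3}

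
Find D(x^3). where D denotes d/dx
3 x^{2}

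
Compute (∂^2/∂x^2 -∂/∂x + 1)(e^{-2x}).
7 e^{- 2 x}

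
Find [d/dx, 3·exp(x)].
3 e^{x}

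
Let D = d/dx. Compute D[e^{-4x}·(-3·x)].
3 \left(4 x - 1\right) e^{- 4 x}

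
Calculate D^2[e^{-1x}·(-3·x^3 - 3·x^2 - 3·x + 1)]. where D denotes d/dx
\left(- 3 x^{3} + 15 x^{2} - 9 x + 1\right) e^{- x}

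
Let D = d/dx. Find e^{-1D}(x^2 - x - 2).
x \left(x - 3\right)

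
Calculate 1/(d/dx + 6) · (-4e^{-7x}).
4 e^{- 7 x}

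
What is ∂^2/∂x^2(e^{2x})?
4 e^{2 x}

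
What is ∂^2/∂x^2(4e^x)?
4 e^{x}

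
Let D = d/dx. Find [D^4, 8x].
32D^{3}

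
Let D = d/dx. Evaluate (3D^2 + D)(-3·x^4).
12 x^{2} \left(- x - 9\right)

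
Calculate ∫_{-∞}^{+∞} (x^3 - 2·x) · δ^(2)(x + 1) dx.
-6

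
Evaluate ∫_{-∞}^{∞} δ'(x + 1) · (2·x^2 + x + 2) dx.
3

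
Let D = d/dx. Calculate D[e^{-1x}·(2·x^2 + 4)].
2 \left(- x^{2} + 2 x - 2\right) e^{- x}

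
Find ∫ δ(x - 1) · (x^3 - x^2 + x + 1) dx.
2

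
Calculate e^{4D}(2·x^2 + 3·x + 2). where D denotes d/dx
2 x^{2} + 19 x + 46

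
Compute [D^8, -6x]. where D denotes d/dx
-48D^{7}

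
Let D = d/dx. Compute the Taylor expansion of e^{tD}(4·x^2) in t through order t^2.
4 t^{2} + 8 t x + 4 x^{2}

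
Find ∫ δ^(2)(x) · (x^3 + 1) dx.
0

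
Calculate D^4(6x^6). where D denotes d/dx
2160 x^{2}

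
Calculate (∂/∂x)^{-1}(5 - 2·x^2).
- \frac{2 x^{3}}{3} + 5 x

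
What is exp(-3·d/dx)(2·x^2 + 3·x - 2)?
2 x^{2} - 9 x + 7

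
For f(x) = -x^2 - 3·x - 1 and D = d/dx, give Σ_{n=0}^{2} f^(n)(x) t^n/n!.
- t^{2} - t \left(2 x + 3\right) - x^{2} - 3 x - 1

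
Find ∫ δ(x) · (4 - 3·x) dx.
4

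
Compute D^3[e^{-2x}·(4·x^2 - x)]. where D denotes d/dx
4 \left(- 8 x^{2} + 26 x - 15\right) e^{- 2 x}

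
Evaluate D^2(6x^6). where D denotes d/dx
180 x^{4}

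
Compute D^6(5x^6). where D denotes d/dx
3600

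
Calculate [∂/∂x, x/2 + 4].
\frac{1}{2}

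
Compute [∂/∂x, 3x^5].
15 x^{4}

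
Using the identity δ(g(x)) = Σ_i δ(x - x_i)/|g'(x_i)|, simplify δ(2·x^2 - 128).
\frac{\delta(x - 8) + \delta(x + 8)}{32}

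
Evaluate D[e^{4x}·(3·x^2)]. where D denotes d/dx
6 x \left(2 x + 1\right) e^{4 x}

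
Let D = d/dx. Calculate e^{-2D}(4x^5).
4 x^{5} - 40 x^{4} + 160 x^{3} - 320 x^{2} + 320 x - 128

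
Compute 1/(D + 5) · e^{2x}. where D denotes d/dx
\frac{e^{2 x}}{7}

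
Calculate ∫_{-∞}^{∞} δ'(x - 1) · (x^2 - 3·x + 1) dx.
1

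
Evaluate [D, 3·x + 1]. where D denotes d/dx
3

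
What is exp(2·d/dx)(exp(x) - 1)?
e^{x + 2} - 1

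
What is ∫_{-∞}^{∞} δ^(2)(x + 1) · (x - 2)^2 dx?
2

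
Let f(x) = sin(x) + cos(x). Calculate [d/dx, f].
- \sin{\left(x \right)} + \cos{\left(x \right)}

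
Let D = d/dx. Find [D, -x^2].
- 2 x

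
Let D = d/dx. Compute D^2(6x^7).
252 x^{5}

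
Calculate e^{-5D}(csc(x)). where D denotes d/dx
\csc{\left(x - 5 \right)}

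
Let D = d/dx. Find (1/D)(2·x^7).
\frac{x^{8}}{4}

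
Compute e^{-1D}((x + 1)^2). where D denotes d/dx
x^{2}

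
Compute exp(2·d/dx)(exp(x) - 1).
e^{x + 2} - 1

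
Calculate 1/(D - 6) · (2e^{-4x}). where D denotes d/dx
- \frac{e^{- 4 x}}{5}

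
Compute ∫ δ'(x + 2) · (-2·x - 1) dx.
2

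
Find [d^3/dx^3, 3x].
9\frac{d^{2}}{dx^{2}}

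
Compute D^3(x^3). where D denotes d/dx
6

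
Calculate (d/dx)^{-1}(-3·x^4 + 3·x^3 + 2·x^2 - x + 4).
- \frac{3 x^{5}}{5} + \frac{3 x^{4}}{4} + \frac{2 x^{3}}{3} - \frac{x^{2}}{2} + 4 x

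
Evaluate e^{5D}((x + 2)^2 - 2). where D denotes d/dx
x^{2} + 14 x + 47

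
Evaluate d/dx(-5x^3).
- 15 x^{2}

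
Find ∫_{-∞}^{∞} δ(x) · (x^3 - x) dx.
0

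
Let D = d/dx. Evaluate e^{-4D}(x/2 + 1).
\frac{x}{2} - 1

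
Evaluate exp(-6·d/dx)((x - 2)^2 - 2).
x^{2} - 16 x + 62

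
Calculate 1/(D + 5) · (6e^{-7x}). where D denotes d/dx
- 3 e^{- 7 x}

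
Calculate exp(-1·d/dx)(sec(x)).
\sec{\left(x - 1 \right)}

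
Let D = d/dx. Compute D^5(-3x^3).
0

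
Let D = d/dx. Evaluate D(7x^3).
21 x^{2}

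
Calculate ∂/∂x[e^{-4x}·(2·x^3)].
x^{2} \left(6 - 8 x\right) e^{- 4 x}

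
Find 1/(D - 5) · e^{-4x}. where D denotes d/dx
- \frac{e^{- 4 x}}{9}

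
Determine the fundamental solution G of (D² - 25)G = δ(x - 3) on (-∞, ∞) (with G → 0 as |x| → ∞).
-\frac{e^{-5|x - 3|}}{10}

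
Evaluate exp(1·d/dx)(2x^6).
2 x^{6} + 12 x^{5} + 30 x^{4} + 40 x^{3} + 30 x^{2} + 12 x + 2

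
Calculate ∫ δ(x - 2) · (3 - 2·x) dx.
-1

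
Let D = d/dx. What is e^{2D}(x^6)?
x^{6} + 12 x^{5} + 60 x^{4} + 160 x^{3} + 240 x^{2} + 192 x + 64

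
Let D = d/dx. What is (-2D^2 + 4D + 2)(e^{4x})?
- 14 e^{4 x}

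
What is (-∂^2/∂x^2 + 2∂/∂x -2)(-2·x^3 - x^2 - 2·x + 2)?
4 x^{3} - 10 x^{2} + 12 x - 6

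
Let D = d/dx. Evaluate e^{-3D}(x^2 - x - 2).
x^{2} - 7 x + 10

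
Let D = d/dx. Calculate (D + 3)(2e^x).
8 e^{x}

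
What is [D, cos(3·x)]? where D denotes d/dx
- 3 \sin{\left(3 x \right)}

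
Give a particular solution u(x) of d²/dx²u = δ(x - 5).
\frac{|x - 5|}{2}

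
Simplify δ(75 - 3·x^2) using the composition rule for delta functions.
\frac{\delta(x - 5) + \delta(x + 5)}{30}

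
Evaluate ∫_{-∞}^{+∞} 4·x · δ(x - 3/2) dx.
6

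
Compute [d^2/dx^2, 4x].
8\frac{d}{dx}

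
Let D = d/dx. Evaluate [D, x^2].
2 x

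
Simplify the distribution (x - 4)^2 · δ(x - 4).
0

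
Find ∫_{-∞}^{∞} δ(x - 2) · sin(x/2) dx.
\sin{\left(1 \right)}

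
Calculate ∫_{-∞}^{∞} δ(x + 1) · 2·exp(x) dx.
\frac{2}{e}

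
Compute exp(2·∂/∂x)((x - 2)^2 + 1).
x^{2} + 1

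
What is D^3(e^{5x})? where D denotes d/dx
125 e^{5 x}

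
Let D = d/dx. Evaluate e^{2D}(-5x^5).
- 5 x^{5} - 50 x^{4} - 200 x^{3} - 400 x^{2} - 400 x - 160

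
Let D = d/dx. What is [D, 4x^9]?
36 x^{8}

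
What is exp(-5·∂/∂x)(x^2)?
x^{2} - 10 x + 25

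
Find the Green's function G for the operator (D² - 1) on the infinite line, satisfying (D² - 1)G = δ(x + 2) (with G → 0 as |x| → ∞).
-\frac{e^{-|x + 2|}}{2}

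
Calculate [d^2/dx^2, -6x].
-12\frac{d}{dx}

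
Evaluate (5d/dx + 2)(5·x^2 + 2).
10 x^{2} + 50 x + 4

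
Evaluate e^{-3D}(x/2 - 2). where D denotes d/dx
\frac{x}{2} - \frac{7}{2}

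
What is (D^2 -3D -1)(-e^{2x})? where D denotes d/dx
3 e^{2 x}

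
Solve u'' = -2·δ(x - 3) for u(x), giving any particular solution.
-|x - 3|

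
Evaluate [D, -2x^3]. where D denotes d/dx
- 6 x^{2}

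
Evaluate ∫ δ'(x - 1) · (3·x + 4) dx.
-3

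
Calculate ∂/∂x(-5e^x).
- 5 e^{x}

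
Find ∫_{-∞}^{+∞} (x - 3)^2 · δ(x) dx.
9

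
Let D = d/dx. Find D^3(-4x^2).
0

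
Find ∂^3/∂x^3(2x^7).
420 x^{4}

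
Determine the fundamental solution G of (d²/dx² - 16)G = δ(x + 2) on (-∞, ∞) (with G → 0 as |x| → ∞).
-\frac{e^{-4|x + 2|}}{8}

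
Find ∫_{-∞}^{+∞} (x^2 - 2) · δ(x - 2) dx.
2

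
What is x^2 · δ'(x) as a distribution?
0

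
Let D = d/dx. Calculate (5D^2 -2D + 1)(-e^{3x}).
- 40 e^{3 x}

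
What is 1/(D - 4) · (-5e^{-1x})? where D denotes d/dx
e^{- x}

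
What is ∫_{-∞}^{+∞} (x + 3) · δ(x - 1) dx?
4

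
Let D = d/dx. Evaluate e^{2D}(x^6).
x^{6} + 12 x^{5} + 60 x^{4} + 160 x^{3} + 240 x^{2} + 192 x + 64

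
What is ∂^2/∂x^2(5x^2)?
10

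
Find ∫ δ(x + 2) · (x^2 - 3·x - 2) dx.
8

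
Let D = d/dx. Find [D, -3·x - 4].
-3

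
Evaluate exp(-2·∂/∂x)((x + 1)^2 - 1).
x \left(x - 2\right)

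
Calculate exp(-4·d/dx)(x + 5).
x + 1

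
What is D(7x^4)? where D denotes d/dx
28 x^{3}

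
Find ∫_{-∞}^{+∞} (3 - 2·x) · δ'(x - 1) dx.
2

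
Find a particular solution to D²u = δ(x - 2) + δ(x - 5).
\frac{|x - 2|}{2} + \frac{|x - 5|}{2}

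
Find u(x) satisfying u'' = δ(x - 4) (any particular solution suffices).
\frac{|x - 4|}{2}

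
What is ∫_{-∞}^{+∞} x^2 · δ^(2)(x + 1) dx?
2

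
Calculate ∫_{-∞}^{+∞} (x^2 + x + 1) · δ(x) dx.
1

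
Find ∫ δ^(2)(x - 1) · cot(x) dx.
\frac{2 \cot{\left(1 \right)}}{\sin^{2}{\left(1 \right)}}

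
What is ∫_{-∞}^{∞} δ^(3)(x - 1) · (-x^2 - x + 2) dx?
0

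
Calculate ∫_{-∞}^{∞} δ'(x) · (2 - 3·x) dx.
3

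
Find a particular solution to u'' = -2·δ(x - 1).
-|x - 1|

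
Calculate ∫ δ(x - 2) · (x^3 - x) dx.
6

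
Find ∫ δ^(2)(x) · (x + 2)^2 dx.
2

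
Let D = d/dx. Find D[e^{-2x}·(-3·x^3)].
x^{2} \left(6 x - 9\right) e^{- 2 x}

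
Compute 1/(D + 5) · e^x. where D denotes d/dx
\frac{e^{x}}{6}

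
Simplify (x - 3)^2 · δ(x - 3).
0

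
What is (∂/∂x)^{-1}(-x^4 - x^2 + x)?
- \frac{x^{5}}{5} - \frac{x^{3}}{3} + \frac{x^{2}}{2}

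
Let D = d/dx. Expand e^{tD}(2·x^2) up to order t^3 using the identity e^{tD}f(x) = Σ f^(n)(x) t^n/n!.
2 t^{2} + 4 t x + 2 x^{2}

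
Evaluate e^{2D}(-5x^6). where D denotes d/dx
- 5 x^{6} - 60 x^{5} - 300 x^{4} - 800 x^{3} - 1200 x^{2} - 960 x - 320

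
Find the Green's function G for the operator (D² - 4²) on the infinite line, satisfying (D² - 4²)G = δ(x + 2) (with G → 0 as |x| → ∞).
-\frac{e^{-4|x + 2|}}{8}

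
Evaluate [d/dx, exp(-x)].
- e^{- x}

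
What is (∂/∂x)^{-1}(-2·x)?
- x^{2}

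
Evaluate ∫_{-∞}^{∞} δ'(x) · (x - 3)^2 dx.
6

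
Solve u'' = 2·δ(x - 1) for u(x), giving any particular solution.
|x - 1|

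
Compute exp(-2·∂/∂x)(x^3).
x^{3} - 6 x^{2} + 12 x - 8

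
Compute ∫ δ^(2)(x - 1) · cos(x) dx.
- \cos{\left(1 \right)}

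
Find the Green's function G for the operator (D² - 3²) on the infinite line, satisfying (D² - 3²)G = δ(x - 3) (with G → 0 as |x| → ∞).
-\frac{e^{-3|x - 3|}}{6}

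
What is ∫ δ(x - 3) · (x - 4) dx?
-1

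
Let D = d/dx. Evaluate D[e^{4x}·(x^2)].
2 x \left(2 x + 1\right) e^{4 x}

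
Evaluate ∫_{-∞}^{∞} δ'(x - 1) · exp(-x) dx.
e^{-1}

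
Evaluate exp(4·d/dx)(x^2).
x^{2} + 8 x + 16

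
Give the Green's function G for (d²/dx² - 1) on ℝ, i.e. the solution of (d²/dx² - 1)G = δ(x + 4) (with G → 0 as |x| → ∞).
-\frac{e^{-|x + 4|}}{2}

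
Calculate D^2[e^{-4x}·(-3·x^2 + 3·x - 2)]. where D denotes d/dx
2 \left(- 24 x^{2} + 48 x - 31\right) e^{- 4 x}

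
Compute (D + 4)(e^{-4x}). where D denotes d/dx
0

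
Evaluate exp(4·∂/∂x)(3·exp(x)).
3 e^{x + 4}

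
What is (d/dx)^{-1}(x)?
\frac{x^{2}}{2}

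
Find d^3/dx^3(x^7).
210 x^{4}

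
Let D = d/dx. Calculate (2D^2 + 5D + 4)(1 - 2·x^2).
- 8 x^{2} - 20 x - 4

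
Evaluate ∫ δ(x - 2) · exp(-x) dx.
e^{-2}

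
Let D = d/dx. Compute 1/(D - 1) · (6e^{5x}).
\frac{3 e^{5 x}}{2}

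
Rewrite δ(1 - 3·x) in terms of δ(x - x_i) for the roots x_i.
\frac{\delta(x - 1/3)}{3}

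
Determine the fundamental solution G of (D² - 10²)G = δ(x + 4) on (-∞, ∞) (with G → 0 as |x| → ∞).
-\frac{e^{-10|x + 4|}}{20}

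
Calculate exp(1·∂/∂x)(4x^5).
4 x^{5} + 20 x^{4} + 40 x^{3} + 40 x^{2} + 20 x + 4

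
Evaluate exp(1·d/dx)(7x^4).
7 x^{4} + 28 x^{3} + 42 x^{2} + 28 x + 7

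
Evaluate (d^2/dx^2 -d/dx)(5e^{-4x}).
100 e^{- 4 x}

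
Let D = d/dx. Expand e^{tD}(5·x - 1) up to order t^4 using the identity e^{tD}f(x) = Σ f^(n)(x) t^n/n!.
5 t + 5 x - 1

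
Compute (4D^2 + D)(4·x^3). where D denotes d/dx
12 x \left(x + 8\right)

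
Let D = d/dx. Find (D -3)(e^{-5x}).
- 8 e^{- 5 x}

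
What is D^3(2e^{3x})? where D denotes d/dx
54 e^{3 x}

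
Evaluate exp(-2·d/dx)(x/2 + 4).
\frac{x}{2} + 3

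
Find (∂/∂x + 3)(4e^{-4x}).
- 4 e^{- 4 x}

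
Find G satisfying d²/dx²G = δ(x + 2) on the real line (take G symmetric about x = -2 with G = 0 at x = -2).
\frac{|x + 2|}{2}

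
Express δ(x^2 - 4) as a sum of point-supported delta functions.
\frac{\delta(x - 2) + \delta(x + 2)}{4}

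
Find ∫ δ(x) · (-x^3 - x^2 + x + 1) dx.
1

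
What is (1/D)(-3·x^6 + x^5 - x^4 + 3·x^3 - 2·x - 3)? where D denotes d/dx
- \frac{3 x^{7}}{7} + \frac{x^{6}}{6} - \frac{x^{5}}{5} + \frac{3 x^{4}}{4} - x^{2} - 3 x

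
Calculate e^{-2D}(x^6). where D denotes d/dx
x^{6} - 12 x^{5} + 60 x^{4} - 160 x^{3} + 240 x^{2} - 192 x + 64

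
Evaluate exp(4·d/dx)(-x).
- x - 4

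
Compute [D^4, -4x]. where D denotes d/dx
-16D^{3}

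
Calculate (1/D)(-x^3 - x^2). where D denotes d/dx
- \frac{x^{4}}{4} - \frac{x^{3}}{3}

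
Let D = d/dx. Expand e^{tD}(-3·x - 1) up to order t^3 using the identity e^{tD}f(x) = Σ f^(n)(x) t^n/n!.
- 3 t - 3 x - 1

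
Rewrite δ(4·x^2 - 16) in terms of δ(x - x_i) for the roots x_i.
\frac{\delta(x - 2) + \delta(x + 2)}{16}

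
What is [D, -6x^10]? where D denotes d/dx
- 60 x^{9}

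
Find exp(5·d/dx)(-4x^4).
- 4 x^{4} - 80 x^{3} - 600 x^{2} - 2000 x - 2500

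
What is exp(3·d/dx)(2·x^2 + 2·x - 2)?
2 x^{2} + 14 x + 22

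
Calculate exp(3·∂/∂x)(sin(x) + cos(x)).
\sqrt{2} \sin{\left(x + \frac{\pi}{4} + 3 \right)}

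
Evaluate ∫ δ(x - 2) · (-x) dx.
-2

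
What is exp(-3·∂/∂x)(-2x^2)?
- 2 x^{2} + 12 x - 18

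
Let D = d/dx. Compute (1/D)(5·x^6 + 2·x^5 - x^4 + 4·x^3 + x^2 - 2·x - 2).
\frac{5 x^{7}}{7} + \frac{x^{6}}{3} - \frac{x^{5}}{5} + x^{4} + \frac{x^{3}}{3} - x^{2} - 2 x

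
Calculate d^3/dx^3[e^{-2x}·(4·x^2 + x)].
4 \left(- 8 x^{2} + 22 x - 9\right) e^{- 2 x}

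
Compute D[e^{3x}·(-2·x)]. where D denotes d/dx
\left(- 6 x - 2\right) e^{3 x}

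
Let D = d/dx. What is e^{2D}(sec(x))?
\sec{\left(x + 2 \right)}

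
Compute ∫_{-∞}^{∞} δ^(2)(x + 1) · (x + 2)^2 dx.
2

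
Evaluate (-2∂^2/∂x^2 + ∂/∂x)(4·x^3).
12 x \left(x - 4\right)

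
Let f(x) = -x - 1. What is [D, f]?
-1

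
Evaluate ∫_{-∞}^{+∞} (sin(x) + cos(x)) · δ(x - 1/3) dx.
\sqrt{2} \sin{\left(\frac{1}{3} + \frac{\pi}{4} \right)}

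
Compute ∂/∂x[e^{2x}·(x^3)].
x^{2} \left(2 x + 3\right) e^{2 x}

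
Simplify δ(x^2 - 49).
\frac{\delta(x - 7) + \delta(x + 7)}{14}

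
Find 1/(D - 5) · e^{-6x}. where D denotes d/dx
- \frac{e^{- 6 x}}{11}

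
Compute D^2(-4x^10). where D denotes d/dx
- 360 x^{8}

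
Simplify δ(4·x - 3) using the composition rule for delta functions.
\frac{\delta(x - 3/4)}{4}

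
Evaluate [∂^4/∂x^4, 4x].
16\frac{d^{3}}{dx^{3}}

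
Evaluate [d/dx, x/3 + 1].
\frac{1}{3}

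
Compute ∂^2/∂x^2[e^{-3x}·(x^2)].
\left(9 x^{2} - 12 x + 2\right) e^{- 3 x}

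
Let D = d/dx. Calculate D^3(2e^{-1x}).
- 2 e^{- x}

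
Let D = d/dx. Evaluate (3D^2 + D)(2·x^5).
10 x^{3} \left(x + 12\right)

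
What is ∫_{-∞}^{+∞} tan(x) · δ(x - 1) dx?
\tan{\left(1 \right)}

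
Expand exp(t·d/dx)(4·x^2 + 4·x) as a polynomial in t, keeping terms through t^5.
4 t^{2} + 4 t \left(2 x + 1\right) + 4 x^{2} + 4 x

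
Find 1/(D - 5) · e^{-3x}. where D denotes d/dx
- \frac{e^{- 3 x}}{8}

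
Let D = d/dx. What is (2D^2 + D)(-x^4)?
4 x^{2} \left(- x - 6\right)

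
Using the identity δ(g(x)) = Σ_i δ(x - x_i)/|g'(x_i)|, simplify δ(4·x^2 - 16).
\frac{\delta(x - 2) + \delta(x + 2)}{16}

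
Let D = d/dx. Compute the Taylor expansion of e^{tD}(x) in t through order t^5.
t + x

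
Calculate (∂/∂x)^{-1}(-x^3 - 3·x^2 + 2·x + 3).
- \frac{x^{4}}{4} - x^{3} + x^{2} + 3 x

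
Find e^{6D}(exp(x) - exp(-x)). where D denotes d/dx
2 \sinh{\left(x + 6 \right)}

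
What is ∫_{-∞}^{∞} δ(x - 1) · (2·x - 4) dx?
-2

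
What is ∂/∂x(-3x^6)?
- 18 x^{5}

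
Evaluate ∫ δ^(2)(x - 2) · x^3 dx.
12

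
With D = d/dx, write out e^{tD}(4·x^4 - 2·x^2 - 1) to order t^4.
4 t^{4} + 16 t^{3} x + t^{2} \left(24 x^{2} - 2\right) + 4 t x \left(4 x^{2} - 1\right) + 4 x^{4} - 2 x^{2} - 1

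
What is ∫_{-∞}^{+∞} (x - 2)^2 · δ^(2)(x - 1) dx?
2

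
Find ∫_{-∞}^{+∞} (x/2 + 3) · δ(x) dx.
3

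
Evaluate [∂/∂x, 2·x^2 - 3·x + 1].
4 x - 3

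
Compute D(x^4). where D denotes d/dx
4 x^{3}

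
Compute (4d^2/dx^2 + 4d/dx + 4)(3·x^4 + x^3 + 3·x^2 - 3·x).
12 x^{4} + 52 x^{3} + 168 x^{2} + 36 x + 12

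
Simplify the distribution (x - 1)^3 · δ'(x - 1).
0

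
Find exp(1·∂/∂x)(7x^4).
7 x^{4} + 28 x^{3} + 42 x^{2} + 28 x + 7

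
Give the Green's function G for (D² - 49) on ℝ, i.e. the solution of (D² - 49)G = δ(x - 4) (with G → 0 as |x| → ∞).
-\frac{e^{-7|x - 4|}}{14}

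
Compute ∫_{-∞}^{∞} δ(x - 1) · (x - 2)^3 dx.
-1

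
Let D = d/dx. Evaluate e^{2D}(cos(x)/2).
\frac{\cos{\left(x + 2 \right)}}{2}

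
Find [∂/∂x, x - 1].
1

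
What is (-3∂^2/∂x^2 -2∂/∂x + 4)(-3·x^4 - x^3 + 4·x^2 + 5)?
- 12 x^{4} + 20 x^{3} + 130 x^{2} + 2 x - 4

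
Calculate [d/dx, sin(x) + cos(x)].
- \sin{\left(x \right)} + \cos{\left(x \right)}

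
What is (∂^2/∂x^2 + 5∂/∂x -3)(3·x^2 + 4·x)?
- 9 x^{2} + 18 x + 26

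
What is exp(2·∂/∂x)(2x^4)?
2 x^{4} + 16 x^{3} + 48 x^{2} + 64 x + 32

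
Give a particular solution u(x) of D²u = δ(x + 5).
\frac{|x + 5|}{2}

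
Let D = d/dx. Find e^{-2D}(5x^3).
5 x^{3} - 30 x^{2} + 60 x - 40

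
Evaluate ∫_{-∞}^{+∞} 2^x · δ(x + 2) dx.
\frac{1}{4}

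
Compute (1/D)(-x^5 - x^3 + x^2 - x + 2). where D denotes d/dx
- \frac{x^{6}}{6} - \frac{x^{4}}{4} + \frac{x^{3}}{3} - \frac{x^{2}}{2} + 2 x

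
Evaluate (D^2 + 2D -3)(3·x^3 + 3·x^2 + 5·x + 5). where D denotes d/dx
- 9 x^{3} + 9 x^{2} + 15 x + 1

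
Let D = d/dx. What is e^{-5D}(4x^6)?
4 x^{6} - 120 x^{5} + 1500 x^{4} - 10000 x^{3} + 37500 x^{2} - 75000 x + 62500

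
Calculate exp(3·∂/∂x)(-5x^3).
- 5 x^{3} - 45 x^{2} - 135 x - 135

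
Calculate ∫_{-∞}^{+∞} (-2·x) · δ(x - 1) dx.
-2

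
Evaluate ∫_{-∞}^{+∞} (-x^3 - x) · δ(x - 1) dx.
-2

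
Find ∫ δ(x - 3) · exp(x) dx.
e^{3}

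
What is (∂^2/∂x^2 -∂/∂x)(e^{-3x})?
12 e^{- 3 x}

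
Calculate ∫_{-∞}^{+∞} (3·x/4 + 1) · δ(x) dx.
1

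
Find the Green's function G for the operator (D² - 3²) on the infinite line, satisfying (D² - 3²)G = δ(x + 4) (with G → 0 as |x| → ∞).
-\frac{e^{-3|x + 4|}}{6}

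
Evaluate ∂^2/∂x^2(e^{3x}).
9 e^{3 x}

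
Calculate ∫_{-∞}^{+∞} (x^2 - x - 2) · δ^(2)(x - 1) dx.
2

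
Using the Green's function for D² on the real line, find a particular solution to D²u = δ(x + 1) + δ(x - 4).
\frac{|x + 1|}{2} + \frac{|x - 4|}{2}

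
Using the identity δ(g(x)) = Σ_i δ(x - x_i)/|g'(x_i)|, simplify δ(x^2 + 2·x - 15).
\frac{\delta(x - 3) + \delta(x + 5)}{8}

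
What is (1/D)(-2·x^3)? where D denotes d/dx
- \frac{x^{4}}{2}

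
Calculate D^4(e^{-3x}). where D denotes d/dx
81 e^{- 3 x}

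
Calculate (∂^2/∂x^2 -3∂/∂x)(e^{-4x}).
28 e^{- 4 x}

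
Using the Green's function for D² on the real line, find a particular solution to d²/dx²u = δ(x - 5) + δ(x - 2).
\frac{|x - 5|}{2} + \frac{|x - 2|}{2}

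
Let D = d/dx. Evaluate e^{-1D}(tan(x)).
\tan{\left(x - 1 \right)}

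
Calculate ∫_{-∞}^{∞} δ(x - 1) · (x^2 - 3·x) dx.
-2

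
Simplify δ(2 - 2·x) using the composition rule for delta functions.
\frac{\delta(x - 1)}{2}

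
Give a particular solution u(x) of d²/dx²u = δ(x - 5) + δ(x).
\frac{|x - 5|}{2} + \frac{|x|}{2}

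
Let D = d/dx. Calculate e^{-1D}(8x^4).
8 x^{4} - 32 x^{3} + 48 x^{2} - 32 x + 8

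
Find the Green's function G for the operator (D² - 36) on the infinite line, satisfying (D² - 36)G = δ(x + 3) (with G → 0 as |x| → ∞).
-\frac{e^{-6|x + 3|}}{12}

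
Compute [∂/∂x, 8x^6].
48 x^{5}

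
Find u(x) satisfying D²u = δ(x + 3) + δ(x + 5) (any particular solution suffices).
\frac{|x + 3|}{2} + \frac{|x + 5|}{2}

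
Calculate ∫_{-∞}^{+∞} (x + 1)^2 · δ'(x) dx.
-2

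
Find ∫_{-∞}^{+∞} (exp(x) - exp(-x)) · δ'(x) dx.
-2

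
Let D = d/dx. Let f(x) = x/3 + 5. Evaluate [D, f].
\frac{1}{3}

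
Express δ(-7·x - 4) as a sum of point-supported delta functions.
\frac{\delta(x + 4/7)}{7}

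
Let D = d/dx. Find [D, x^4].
4 x^{3}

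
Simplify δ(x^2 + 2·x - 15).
\frac{\delta(x - 3) + \delta(x + 5)}{8}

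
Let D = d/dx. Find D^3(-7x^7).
- 1470 x^{4}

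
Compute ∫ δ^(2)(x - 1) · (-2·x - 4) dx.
0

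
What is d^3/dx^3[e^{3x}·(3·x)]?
81 \left(x + 1\right) e^{3 x}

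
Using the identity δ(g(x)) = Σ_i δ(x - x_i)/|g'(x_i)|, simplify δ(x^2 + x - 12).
\frac{\delta(x - 3) + \delta(x + 4)}{7}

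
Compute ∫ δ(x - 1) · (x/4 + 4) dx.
\frac{17}{4}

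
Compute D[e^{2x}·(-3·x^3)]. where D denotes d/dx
x^{2} \left(- 6 x - 9\right) e^{2 x}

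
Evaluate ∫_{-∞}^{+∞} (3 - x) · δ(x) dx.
3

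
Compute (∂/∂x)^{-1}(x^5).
\frac{x^{6}}{6}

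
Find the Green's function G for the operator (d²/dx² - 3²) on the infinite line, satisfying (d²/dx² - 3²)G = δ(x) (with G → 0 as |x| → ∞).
-\frac{e^{-3|x|}}{6}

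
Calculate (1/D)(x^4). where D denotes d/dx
\frac{x^{5}}{5}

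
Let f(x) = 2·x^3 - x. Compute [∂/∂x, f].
6 x^{2} - 1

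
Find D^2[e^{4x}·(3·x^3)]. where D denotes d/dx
6 x \left(8 x^{2} + 12 x + 3\right) e^{4 x}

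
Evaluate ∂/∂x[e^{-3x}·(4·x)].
4 \left(1 - 3 x\right) e^{- 3 x}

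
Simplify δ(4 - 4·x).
\frac{\delta(x - 1)}{4}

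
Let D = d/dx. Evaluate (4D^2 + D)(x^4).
4 x^{2} \left(x + 12\right)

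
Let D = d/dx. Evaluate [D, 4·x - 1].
4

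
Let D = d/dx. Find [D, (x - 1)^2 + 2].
2 x - 2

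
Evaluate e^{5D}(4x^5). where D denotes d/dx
4 x^{5} + 100 x^{4} + 1000 x^{3} + 5000 x^{2} + 12500 x + 12500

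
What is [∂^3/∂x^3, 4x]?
12\frac{d^{2}}{dx^{2}}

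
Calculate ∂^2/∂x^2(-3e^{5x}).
- 75 e^{5 x}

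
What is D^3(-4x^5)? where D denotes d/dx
- 240 x^{2}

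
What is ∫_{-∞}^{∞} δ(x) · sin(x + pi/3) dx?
\frac{\sqrt{3}}{2}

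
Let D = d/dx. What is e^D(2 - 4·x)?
- 4 x - 2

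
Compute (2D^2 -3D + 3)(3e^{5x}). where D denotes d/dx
114 e^{5 x}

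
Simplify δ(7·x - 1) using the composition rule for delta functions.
\frac{\delta(x - 1/7)}{7}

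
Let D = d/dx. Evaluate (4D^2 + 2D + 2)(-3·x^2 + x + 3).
- 6 x^{2} - 10 x - 16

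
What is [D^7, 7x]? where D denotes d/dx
49D^{6}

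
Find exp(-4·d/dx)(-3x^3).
- 3 x^{3} + 36 x^{2} - 144 x + 192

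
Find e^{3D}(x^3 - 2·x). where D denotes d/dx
x^{3} + 9 x^{2} + 25 x + 21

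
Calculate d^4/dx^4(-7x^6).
- 2520 x^{2}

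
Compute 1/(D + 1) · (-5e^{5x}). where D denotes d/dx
- \frac{5 e^{5 x}}{6}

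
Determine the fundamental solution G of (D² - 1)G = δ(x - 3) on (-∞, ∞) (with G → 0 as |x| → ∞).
-\frac{e^{-|x - 3|}}{2}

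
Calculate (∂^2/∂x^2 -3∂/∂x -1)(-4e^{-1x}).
- 12 e^{- x}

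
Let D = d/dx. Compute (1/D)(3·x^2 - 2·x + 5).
x^{3} - x^{2} + 5 x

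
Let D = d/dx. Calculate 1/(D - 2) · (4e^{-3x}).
- \frac{4 e^{- 3 x}}{5}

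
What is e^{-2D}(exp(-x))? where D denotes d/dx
e^{2 - x}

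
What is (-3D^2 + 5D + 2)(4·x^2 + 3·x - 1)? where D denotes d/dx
8 x^{2} + 46 x - 11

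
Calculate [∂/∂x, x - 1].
1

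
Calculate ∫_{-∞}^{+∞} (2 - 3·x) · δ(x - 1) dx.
-1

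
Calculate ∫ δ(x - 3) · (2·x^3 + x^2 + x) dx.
66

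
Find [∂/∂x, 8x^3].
24 x^{2}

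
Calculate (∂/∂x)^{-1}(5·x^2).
\frac{5 x^{3}}{3}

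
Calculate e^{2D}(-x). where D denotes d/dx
- x - 2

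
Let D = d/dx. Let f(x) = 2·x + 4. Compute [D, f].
2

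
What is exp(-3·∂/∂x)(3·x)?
3 x - 9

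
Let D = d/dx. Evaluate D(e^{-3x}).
- 3 e^{- 3 x}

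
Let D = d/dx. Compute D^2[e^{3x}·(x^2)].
\left(9 x^{2} + 12 x + 2\right) e^{3 x}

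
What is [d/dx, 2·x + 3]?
2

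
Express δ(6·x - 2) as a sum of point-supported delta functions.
\frac{\delta(x - 1/3)}{6}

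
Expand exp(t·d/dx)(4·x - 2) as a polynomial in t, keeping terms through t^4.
4 t + 4 x - 2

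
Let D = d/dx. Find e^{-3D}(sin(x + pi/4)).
\sin{\left(x - 3 + \frac{\pi}{4} \right)}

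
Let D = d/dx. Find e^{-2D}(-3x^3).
- 3 x^{3} + 18 x^{2} - 36 x + 24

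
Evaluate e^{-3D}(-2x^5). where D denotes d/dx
- 2 x^{5} + 30 x^{4} - 180 x^{3} + 540 x^{2} - 810 x + 486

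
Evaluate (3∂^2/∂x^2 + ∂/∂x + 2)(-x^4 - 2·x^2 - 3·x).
- 2 x^{4} - 4 x^{3} - 40 x^{2} - 10 x - 15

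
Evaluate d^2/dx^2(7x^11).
770 x^{9}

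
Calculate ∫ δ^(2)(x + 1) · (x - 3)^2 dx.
2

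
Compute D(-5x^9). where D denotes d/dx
- 45 x^{8}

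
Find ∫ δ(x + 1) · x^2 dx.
1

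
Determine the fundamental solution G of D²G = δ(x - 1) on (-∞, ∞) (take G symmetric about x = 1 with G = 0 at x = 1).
\frac{|x - 1|}{2}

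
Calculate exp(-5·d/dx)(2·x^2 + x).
2 x^{2} - 19 x + 45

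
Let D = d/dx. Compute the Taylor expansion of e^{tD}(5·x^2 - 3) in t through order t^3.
5 t^{2} + 10 t x + 5 x^{2} - 3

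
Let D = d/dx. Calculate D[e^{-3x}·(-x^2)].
x \left(3 x - 2\right) e^{- 3 x}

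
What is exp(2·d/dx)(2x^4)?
2 x^{4} + 16 x^{3} + 48 x^{2} + 64 x + 32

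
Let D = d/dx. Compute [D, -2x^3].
- 6 x^{2}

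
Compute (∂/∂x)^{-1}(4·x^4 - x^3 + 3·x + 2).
\frac{4 x^{5}}{5} - \frac{x^{4}}{4} + \frac{3 x^{2}}{2} + 2 x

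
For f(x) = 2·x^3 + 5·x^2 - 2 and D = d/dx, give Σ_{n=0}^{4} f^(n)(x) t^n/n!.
2 t^{3} + t^{2} \left(6 x + 5\right) + 2 t x \left(3 x + 5\right) + 2 x^{3} + 5 x^{2} - 2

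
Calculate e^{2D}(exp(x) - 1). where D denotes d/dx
e^{x + 2} - 1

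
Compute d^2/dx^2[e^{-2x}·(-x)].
4 \left(1 - x\right) e^{- 2 x}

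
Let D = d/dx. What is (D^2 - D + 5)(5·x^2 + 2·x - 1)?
25 x^{2} + 3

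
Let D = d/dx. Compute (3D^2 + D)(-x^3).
3 x \left(- x - 6\right)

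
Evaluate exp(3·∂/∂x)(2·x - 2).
2 x + 4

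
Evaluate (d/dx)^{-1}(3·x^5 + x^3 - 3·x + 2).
\frac{x^{6}}{2} + \frac{x^{4}}{4} - \frac{3 x^{2}}{2} + 2 x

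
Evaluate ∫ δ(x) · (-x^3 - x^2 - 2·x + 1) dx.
1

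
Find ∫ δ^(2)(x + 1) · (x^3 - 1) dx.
-6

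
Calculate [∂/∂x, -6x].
-6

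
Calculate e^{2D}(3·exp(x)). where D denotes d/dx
3 e^{x + 2}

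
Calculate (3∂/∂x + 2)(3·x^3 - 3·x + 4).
6 x^{3} + 27 x^{2} - 6 x - 1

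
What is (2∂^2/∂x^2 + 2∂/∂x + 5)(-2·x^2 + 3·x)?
- 10 x^{2} + 7 x - 2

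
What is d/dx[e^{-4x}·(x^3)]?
x^{2} \left(3 - 4 x\right) e^{- 4 x}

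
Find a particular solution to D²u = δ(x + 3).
\frac{|x + 3|}{2}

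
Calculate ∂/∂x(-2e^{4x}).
- 8 e^{4 x}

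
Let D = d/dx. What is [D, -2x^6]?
- 12 x^{5}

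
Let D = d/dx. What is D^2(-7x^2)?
-14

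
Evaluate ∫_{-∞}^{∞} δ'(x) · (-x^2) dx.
0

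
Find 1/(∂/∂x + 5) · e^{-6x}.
- e^{- 6 x}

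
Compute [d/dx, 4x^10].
40 x^{9}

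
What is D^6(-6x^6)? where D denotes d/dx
-4320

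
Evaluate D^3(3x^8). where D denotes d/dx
1008 x^{5}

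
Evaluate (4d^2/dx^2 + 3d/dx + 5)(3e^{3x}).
150 e^{3 x}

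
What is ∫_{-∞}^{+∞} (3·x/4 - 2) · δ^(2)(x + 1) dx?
0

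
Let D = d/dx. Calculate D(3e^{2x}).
6 e^{2 x}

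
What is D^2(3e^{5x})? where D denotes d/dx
75 e^{5 x}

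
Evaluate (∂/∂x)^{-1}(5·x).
\frac{5 x^{2}}{2}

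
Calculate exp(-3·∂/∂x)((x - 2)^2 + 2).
x^{2} - 10 x + 27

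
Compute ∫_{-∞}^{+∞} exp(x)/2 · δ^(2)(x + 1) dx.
\frac{1}{2 e}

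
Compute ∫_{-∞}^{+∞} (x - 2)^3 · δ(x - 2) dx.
0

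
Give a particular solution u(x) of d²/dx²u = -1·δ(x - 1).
-\frac{|x - 1|}{2}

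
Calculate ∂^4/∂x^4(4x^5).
480 x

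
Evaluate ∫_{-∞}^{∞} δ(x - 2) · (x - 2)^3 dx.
0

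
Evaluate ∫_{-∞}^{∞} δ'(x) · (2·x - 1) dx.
-2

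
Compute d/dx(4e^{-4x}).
- 16 e^{- 4 x}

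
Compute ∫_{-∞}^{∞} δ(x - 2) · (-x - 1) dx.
-3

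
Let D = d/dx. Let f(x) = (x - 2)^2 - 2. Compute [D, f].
2 x - 4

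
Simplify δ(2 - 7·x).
\frac{\delta(x - 2/7)}{7}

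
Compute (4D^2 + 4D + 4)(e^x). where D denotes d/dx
12 e^{x}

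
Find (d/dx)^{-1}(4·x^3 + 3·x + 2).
x^{4} + \frac{3 x^{2}}{2} + 2 x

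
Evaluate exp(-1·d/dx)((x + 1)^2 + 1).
x^{2} + 1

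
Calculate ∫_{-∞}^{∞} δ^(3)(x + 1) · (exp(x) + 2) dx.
- \frac{1}{e}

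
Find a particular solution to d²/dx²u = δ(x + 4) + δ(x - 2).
\frac{|x + 4|}{2} + \frac{|x - 2|}{2}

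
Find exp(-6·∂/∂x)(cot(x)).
\cot{\left(x - 6 \right)}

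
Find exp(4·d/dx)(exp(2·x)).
e^{2 x + 8}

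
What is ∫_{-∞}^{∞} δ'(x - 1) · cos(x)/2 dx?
\frac{\sin{\left(1 \right)}}{2}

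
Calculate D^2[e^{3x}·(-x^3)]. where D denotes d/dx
- 3 x \left(3 x^{2} + 6 x + 2\right) e^{3 x}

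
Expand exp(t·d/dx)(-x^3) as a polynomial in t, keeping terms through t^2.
x \left(- 3 t^{2} - 3 t x - x^{2}\right)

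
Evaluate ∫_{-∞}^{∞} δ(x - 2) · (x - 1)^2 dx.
1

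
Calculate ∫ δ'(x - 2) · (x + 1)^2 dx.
-6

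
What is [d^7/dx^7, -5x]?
-35\frac{d^{6}}{dx^{6}}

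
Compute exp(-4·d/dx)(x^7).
x^{7} - 28 x^{6} + 336 x^{5} - 2240 x^{4} + 8960 x^{3} - 21504 x^{2} + 28672 x - 16384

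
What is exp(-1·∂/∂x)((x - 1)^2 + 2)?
x^{2} - 4 x + 6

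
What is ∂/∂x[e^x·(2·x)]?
2 \left(x + 1\right) e^{x}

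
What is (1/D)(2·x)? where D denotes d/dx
x^{2}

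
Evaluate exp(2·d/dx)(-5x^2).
- 5 x^{2} - 20 x - 20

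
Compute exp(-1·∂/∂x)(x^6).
x^{6} - 6 x^{5} + 15 x^{4} - 20 x^{3} + 15 x^{2} - 6 x + 1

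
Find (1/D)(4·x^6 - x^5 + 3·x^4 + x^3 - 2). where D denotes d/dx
\frac{4 x^{7}}{7} - \frac{x^{6}}{6} + \frac{3 x^{5}}{5} + \frac{x^{4}}{4} - 2 x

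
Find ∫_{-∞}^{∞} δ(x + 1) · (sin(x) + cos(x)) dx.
- \sin{\left(1 \right)} + \cos{\left(1 \right)}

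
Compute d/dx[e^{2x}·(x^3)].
x^{2} \left(2 x + 3\right) e^{2 x}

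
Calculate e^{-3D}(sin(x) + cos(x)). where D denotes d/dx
\sqrt{2} \cos{\left(- x + \frac{\pi}{4} + 3 \right)}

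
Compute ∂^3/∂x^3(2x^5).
120 x^{2}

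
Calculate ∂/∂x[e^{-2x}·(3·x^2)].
6 x \left(1 - x\right) e^{- 2 x}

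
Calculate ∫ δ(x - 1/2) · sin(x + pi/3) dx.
\sin{\left(\frac{1}{2} + \frac{\pi}{3} \right)}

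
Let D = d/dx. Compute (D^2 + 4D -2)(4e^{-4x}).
- 8 e^{- 4 x}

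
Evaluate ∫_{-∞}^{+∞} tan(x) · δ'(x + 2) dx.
- \frac{1}{\cos^{2}{\left(2 \right)}}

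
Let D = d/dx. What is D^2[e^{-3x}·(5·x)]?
15 \left(3 x - 2\right) e^{- 3 x}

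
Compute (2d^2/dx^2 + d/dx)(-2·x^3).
6 x \left(- x - 4\right)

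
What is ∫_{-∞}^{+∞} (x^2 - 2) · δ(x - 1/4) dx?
- \frac{31}{16}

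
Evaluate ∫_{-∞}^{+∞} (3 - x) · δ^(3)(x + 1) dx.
0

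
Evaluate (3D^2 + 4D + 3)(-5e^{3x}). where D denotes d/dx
- 210 e^{3 x}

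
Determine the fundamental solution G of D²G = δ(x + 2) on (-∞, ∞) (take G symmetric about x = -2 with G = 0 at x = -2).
\frac{|x + 2|}{2}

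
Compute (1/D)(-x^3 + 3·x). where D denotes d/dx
- \frac{x^{4}}{4} + \frac{3 x^{2}}{2}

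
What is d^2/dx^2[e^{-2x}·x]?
4 \left(x - 1\right) e^{- 2 x}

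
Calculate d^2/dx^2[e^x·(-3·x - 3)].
3 \left(- x - 3\right) e^{x}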